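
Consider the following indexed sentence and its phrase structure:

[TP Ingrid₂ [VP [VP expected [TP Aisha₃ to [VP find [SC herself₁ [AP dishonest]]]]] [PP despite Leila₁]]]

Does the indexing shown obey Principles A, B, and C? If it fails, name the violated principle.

Principle A

The two coindexed NPs are *Leila₁* and *herself₁*.
*herself₁* is an anaphor. Principle A requires it to be bound within its binding domain — the embedded TP, whose subject is Aisha₃.
Within that domain it is c-commanded by *Aisha₃*, which does not share its index.
*Leila₁* does not c-command the anaphor at all.
The anaphor is unbound in its domain → Principle A violation.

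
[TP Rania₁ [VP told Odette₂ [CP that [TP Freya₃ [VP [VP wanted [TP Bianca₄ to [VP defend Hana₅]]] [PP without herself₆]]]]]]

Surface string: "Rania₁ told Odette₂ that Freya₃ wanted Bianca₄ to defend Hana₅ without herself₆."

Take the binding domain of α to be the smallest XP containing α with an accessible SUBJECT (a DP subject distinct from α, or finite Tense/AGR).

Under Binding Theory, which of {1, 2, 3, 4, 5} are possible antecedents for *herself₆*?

{3}

*herself* is an anaphor, so Principle A applies: it must be bound in its binding domain.
Binding domain of *herself₆*: the embedded TP, whose subject is Freya₃.
*Rania₁* c-commands the anaphor but is outside its binding domain → cannot satisfy Principle A.
*Odette₂* c-commands the anaphor but is outside its binding domain → cannot satisfy Principle A.
*Freya₃* c-commands the anaphor within its binding domain → licit binder.
*Bianca₄* does not c-command the anaphor → cannot bind it.
*Hana₅* does not c-command the anaphor → cannot bind it.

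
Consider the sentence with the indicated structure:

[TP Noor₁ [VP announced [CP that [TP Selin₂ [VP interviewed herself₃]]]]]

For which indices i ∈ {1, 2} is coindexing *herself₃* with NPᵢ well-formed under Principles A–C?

*herself* is an anaphor, so Principle A applies: it must be bound in its binding domain.
Binding domain of *herself₃*: the embedded TP, whose subject is Selin₂.
*Noor₁* c-commands the anaphor but is outside its binding domain → cannot satisfy Principle A.
*Selin₂* c-commands the anaphor within its binding domain → licit binder.

{2}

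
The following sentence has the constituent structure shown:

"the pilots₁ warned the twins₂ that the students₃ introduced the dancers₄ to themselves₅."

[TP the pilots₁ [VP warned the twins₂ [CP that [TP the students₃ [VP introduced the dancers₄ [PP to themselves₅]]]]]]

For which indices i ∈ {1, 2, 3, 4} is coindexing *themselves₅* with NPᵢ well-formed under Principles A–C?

{3, 4}

*themselves* is an anaphor, so Principle A applies: it must be bound in its binding domain.
Binding domain of *themselves₅*: the embedded TP, whose subject is the students₃.
*the pilots₁* c-commands the anaphor but is outside its binding domain → cannot satisfy Principle A.
*the twins₂* c-commands the anaphor but is outside its binding domain → cannot satisfy Principle A.
*the students₃* c-commands the anaphor within its binding domain → licit binder.
*the dancers₄* c-commands the anaphor within its binding domain → licit binder.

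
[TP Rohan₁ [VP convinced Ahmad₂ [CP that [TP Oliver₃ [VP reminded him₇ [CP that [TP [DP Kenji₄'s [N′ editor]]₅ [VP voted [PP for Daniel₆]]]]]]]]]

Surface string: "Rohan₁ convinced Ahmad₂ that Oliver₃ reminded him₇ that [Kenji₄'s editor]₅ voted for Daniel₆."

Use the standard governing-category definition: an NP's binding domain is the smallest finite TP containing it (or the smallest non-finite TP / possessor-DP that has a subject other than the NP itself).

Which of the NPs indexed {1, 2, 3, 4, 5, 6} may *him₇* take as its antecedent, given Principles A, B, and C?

{1, 2}

*him* is a pronoun, so Principle B applies: it must be free in its binding domain.
Binding domain of *him₇*: the embedded TP, whose subject is Oliver₃.
*Rohan₁* c-commands the pronoun but from outside its binding domain, and is not c-commanded by it → coindexation permitted.
*Ahmad₂* c-commands the pronoun but from outside its binding domain, and is not c-commanded by it → coindexation permitted.
*Oliver₃* c-commands the pronoun within its binding domain → coindexation would violate Principle B.
*Kenji₄*: the pronoun c-commands this R-expression → coindexation would violate Principle C on *Kenji₄*.
*[Kenji₄'s editor]₅*: the pronoun c-commands this R-expression → coindexation would violate Principle C on *[Kenji₄'s editor]₅*.
*Daniel₆*: the pronoun c-commands this R-expression → coindexation would violate Principle C on *Daniel₆*.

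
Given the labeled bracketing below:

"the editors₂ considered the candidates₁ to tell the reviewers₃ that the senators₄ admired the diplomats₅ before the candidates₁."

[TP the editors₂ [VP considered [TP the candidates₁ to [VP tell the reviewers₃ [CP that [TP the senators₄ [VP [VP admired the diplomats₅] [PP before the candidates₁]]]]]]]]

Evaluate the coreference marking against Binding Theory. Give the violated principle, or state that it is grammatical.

The two coindexed NPs are *the candidates₁* (the lower occurrence) and *the candidates₁* (the higher occurrence).
*the candidates₁* (the lower occurrence) is an R-expression. Principle C requires it to be free everywhere.
*the candidates₁* (the higher occurrence) c-commands it and carries the same index.
The R-expression is bound → Principle C violation.

Principle C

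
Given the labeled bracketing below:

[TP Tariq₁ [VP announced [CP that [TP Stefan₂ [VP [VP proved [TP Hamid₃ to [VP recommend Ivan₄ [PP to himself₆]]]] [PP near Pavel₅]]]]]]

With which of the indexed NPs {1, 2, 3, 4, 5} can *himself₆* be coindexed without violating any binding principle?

*himself* is an anaphor, so Principle A applies: it must be bound in its binding domain.
Binding domain of *himself₆*: the embedded TP, whose subject is Hamid₃.
*Tariq₁* c-commands the anaphor but is outside its binding domain → cannot satisfy Principle A.
*Stefan₂* c-commands the anaphor but is outside its binding domain → cannot satisfy Principle A.
*Hamid₃* c-commands the anaphor within its binding domain → licit binder.
*Ivan₄* c-commands the anaphor within its binding domain → licit binder.
*Pavel₅* does not c-command the anaphor → cannot bind it.

{3, 4}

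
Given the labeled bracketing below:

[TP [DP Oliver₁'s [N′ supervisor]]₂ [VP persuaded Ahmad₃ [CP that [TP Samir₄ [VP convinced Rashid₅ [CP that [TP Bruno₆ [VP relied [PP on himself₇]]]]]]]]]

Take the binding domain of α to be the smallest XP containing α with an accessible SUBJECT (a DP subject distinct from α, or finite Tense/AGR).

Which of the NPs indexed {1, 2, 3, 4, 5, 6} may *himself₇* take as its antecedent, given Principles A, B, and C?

{6}

*himself* is an anaphor, so Principle A applies: it must be bound in its binding domain.
Binding domain of *himself₇*: the embedded TP, whose subject is Bruno₆.
*Oliver₁* does not c-command the anaphor → cannot bind it.
*[Oliver₁'s supervisor]₂* c-commands the anaphor but is outside its binding domain → cannot satisfy Principle A.
*Ahmad₃* c-commands the anaphor but is outside its binding domain → cannot satisfy Principle A.
*Samir₄* c-commands the anaphor but is outside its binding domain → cannot satisfy Principle A.
*Rashid₅* c-commands the anaphor but is outside its binding domain → cannot satisfy Principle A.
*Bruno₆* c-commands the anaphor within its binding domain → licit binder.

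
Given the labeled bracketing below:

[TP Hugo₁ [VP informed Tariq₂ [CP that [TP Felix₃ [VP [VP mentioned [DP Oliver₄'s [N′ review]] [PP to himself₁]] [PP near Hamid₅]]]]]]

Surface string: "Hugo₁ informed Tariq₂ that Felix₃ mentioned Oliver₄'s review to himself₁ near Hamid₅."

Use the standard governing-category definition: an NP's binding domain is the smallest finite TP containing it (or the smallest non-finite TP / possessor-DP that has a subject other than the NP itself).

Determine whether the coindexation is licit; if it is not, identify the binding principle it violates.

The two coindexed NPs are *Hugo₁* and *himself₁*.
*himself₁* is an anaphor. Principle A requires it to be bound within its binding domain — the embedded TP, whose subject is Felix₃.
Within that domain it is c-commanded by *Felix₃*, which does not share its index.
*Hugo₁* does c-command the anaphor, but from outside its binding domain.
The anaphor is unbound in its domain → Principle A violation.

Principle A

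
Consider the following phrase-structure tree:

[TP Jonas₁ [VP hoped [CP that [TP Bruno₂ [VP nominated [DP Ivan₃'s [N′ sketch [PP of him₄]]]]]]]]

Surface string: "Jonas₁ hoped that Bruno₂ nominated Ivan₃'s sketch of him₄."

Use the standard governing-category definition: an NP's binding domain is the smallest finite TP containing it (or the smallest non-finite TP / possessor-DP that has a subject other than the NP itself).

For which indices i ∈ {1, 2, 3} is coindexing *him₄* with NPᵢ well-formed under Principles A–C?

{1, 2}

*him* is a pronoun, so Principle B applies: it must be free in its binding domain.
Binding domain of *him₄*: the possessed DP, whose subject is Ivan₃.
*Jonas₁* c-commands the pronoun but from outside its binding domain, and is not c-commanded by it → coindexation permitted.
*Bruno₂* c-commands the pronoun but from outside its binding domain, and is not c-commanded by it → coindexation permitted.
*Ivan₃* c-commands the pronoun within its binding domain → coindexation would violate Principle B.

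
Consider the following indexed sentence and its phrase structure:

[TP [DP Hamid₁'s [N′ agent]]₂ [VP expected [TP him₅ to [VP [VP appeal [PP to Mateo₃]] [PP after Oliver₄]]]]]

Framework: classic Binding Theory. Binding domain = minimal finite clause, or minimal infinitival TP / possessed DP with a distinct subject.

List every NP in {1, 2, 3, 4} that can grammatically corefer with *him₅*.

{1}

*him* is a pronoun, so Principle B applies: it must be free in its binding domain.
Binding domain of *him₅*: the matrix TP, whose subject is [Hamid₁'s agent]₂.
*Hamid₁* and the pronoun do not c-command one another → neither Principle B nor Principle C is at stake; coindexation permitted.
*[Hamid₁'s agent]₂* c-commands the pronoun within its binding domain → coindexation would violate Principle B.
*Mateo₃*: the pronoun c-commands this R-expression → coindexation would violate Principle C on *Mateo₃*.
*Oliver₄*: the pronoun c-commands this R-expression → coindexation would violate Principle C on *Oliver₄*.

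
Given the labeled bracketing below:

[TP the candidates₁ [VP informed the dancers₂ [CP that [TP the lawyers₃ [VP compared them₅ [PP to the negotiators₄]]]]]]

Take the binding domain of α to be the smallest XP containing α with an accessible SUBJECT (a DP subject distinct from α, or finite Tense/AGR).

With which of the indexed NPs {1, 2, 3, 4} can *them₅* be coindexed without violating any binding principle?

*them* is a pronoun, so Principle B applies: it must be free in its binding domain.
Binding domain of *them₅*: the embedded TP, whose subject is the lawyers₃.
*the candidates₁* c-commands the pronoun but from outside its binding domain, and is not c-commanded by it → coindexation permitted.
*the dancers₂* c-commands the pronoun but from outside its binding domain, and is not c-commanded by it → coindexation permitted.
*the lawyers₃* c-commands the pronoun within its binding domain → coindexation would violate Principle B.
*the negotiators₄*: the pronoun c-commands this R-expression → coindexation would violate Principle C on *the negotiators₄*.

{1, 2}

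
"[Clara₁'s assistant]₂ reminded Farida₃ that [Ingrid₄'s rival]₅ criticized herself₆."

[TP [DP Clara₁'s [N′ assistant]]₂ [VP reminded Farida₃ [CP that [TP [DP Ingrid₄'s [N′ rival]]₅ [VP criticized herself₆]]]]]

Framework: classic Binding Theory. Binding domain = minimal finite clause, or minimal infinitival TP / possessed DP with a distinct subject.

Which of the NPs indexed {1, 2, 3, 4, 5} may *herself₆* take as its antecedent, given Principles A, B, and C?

{5}

*herself* is an anaphor, so Principle A applies: it must be bound in its binding domain.
Binding domain of *herself₆*: the embedded TP, whose subject is [Ingrid₄'s rival]₅.
*Clara₁* does not c-command the anaphor → cannot bind it.
*[Clara₁'s assistant]₂* c-commands the anaphor but is outside its binding domain → cannot satisfy Principle A.
*Farida₃* c-commands the anaphor but is outside its binding domain → cannot satisfy Principle A.
*Ingrid₄* does not c-command the anaphor → cannot bind it.
*[Ingrid₄'s rival]₅* c-commands the anaphor within its binding domain → licit binder.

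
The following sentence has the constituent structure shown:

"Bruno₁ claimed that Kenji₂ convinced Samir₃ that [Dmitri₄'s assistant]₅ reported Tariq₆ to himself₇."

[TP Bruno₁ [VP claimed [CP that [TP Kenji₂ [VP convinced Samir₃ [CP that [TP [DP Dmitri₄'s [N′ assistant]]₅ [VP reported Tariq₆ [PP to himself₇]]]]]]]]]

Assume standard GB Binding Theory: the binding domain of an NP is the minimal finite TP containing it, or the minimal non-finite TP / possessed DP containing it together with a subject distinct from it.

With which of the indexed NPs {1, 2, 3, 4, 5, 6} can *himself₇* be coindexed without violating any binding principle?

{5, 6}

*himself* is an anaphor, so Principle A applies: it must be bound in its binding domain.
Binding domain of *himself₇*: the embedded TP, whose subject is [Dmitri₄'s assistant]₅.
*Bruno₁* c-commands the anaphor but is outside its binding domain → cannot satisfy Principle A.
*Kenji₂* c-commands the anaphor but is outside its binding domain → cannot satisfy Principle A.
*Samir₃* c-commands the anaphor but is outside its binding domain → cannot satisfy Principle A.
*Dmitri₄* does not c-command the anaphor → cannot bind it.
*[Dmitri₄'s assistant]₅* c-commands the anaphor within its binding domain → licit binder.
*Tariq₆* c-commands the anaphor within its binding domain → licit binder.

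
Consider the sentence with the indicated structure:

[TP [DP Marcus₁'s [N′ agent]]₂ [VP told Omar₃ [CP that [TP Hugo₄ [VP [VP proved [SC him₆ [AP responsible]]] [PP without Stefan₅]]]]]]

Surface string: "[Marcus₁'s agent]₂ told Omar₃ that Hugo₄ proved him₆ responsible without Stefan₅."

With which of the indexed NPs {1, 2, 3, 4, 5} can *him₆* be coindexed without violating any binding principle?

*him* is a pronoun, so Principle B applies: it must be free in its binding domain.
Binding domain of *him₆*: the embedded TP, whose subject is Hugo₄.
*Marcus₁* and the pronoun do not c-command one another → neither Principle B nor Principle C is at stake; coindexation permitted.
*[Marcus₁'s agent]₂* c-commands the pronoun but from outside its binding domain, and is not c-commanded by it → coindexation permitted.
*Omar₃* c-commands the pronoun but from outside its binding domain, and is not c-commanded by it → coindexation permitted.
*Hugo₄* c-commands the pronoun within its binding domain → coindexation would violate Principle B.
*Stefan₅* and the pronoun do not c-command one another → neither Principle B nor Principle C is at stake; coindexation permitted.

{1, 2, 3, 5}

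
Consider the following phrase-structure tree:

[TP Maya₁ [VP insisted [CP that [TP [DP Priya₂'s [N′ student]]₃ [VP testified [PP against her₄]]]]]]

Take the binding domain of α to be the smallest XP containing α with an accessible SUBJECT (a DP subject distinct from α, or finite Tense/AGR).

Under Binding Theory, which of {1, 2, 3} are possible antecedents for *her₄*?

*her* is a pronoun, so Principle B applies: it must be free in its binding domain.
Binding domain of *her₄*: the embedded TP, whose subject is [Priya₂'s student]₃.
*Maya₁* c-commands the pronoun but from outside its binding domain, and is not c-commanded by it → coindexation permitted.
*Priya₂* and the pronoun do not c-command one another → neither Principle B nor Principle C is at stake; coindexation permitted.
*[Priya₂'s student]₃* c-commands the pronoun within its binding domain → coindexation would violate Principle B.

{1, 2}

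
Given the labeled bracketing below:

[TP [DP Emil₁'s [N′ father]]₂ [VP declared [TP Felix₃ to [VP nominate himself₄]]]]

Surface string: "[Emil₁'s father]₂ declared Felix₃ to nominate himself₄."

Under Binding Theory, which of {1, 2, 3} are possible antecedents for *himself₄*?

{3}

*himself* is an anaphor, so Principle A applies: it must be bound in its binding domain.
Binding domain of *himself₄*: the embedded TP, whose subject is Felix₃.
*Emil₁* does not c-command the anaphor → cannot bind it.
*[Emil₁'s father]₂* c-commands the anaphor but is outside its binding domain → cannot satisfy Principle A.
*Felix₃* c-commands the anaphor within its binding domain → licit binder.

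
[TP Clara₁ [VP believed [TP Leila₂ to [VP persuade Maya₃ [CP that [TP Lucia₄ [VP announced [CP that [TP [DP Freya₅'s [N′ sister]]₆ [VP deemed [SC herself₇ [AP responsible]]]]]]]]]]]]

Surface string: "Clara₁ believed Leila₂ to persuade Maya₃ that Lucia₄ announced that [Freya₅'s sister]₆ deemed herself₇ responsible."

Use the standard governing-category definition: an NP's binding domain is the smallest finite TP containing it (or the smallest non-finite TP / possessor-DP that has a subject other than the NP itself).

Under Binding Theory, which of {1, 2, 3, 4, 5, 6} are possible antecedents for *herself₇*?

*herself* is an anaphor, so Principle A applies: it must be bound in its binding domain.
Binding domain of *herself₇*: the embedded TP, whose subject is [Freya₅'s sister]₆.
*Clara₁* c-commands the anaphor but is outside its binding domain → cannot satisfy Principle A.
*Leila₂* c-commands the anaphor but is outside its binding domain → cannot satisfy Principle A.
*Maya₃* c-commands the anaphor but is outside its binding domain → cannot satisfy Principle A.
*Lucia₄* c-commands the anaphor but is outside its binding domain → cannot satisfy Principle A.
*Freya₅* does not c-command the anaphor → cannot bind it.
*[Freya₅'s sister]₆* c-commands the anaphor within its binding domain → licit binder.

{6}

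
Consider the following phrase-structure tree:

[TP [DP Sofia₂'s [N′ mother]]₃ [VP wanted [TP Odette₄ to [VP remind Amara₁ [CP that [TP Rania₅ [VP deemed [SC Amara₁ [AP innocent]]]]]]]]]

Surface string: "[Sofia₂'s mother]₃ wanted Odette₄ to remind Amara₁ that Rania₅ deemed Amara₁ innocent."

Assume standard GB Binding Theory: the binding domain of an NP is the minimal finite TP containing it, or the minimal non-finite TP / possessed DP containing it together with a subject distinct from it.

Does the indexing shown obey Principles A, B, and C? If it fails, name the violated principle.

The two coindexed NPs are *Amara₁* (the higher occurrence) and *Amara₁* (the lower occurrence).
*Amara₁* (the lower occurrence) is an R-expression. Principle C requires it to be free everywhere.
*Amara₁* (the higher occurrence) c-commands it and carries the same index.
The R-expression is bound → Principle C violation.

Principle C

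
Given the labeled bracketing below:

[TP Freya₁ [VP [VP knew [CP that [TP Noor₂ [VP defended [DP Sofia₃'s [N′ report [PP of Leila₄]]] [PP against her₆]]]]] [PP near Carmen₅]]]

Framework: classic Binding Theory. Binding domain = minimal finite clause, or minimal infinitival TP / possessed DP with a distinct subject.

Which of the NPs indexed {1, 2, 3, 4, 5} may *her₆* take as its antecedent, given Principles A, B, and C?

{1, 3, 4, 5}

*her* is a pronoun, so Principle B applies: it must be free in its binding domain.
Binding domain of *her₆*: the embedded TP, whose subject is Noor₂.
*Freya₁* c-commands the pronoun but from outside its binding domain, and is not c-commanded by it → coindexation permitted.
*Noor₂* c-commands the pronoun within its binding domain → coindexation would violate Principle B.
*Sofia₃* and the pronoun do not c-command one another → neither Principle B nor Principle C is at stake; coindexation permitted.
*Leila₄* and the pronoun do not c-command one another → neither Principle B nor Principle C is at stake; coindexation permitted.
*Carmen₅* and the pronoun do not c-command one another → neither Principle B nor Principle C is at stake; coindexation permitted.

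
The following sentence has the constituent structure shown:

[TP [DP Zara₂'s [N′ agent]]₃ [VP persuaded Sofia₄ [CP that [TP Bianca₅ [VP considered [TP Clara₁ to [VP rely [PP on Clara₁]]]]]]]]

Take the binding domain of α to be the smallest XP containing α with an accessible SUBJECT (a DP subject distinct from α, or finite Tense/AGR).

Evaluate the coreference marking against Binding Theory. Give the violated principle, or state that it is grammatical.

Principle C

The two coindexed NPs are *Clara₁* (the lower occurrence) and *Clara₁* (the higher occurrence).
*Clara₁* (the lower occurrence) is an R-expression. Principle C requires it to be free everywhere.
*Clara₁* (the higher occurrence) c-commands it and carries the same index.
The R-expression is bound → Principle C violation.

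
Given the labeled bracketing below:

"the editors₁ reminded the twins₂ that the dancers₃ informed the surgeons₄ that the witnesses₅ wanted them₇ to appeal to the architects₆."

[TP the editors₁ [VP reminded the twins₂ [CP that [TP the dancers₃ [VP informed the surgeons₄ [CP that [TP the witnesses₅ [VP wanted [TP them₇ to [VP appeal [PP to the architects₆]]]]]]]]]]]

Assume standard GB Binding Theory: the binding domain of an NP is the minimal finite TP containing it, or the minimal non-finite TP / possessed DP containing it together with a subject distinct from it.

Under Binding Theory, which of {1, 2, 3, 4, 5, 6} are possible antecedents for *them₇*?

*them* is a pronoun, so Principle B applies: it must be free in its binding domain.
Binding domain of *them₇*: the embedded TP, whose subject is the witnesses₅.
*the editors₁* c-commands the pronoun but from outside its binding domain, and is not c-commanded by it → coindexation permitted.
*the twins₂* c-commands the pronoun but from outside its binding domain, and is not c-commanded by it → coindexation permitted.
*the dancers₃* c-commands the pronoun but from outside its binding domain, and is not c-commanded by it → coindexation permitted.
*the surgeons₄* c-commands the pronoun but from outside its binding domain, and is not c-commanded by it → coindexation permitted.
*the witnesses₅* c-commands the pronoun within its binding domain → coindexation would violate Principle B.
*the architects₆*: the pronoun c-commands this R-expression → coindexation would violate Principle C on *the architects₆*.

{1, 2, 3, 4}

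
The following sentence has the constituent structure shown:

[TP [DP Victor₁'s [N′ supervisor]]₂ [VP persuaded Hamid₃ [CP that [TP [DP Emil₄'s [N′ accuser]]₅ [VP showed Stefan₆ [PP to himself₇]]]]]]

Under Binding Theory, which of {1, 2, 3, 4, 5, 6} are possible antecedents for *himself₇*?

*himself* is an anaphor, so Principle A applies: it must be bound in its binding domain.
Binding domain of *himself₇*: the embedded TP, whose subject is [Emil₄'s accuser]₅.
*Victor₁* does not c-command the anaphor → cannot bind it.
*[Victor₁'s supervisor]₂* c-commands the anaphor but is outside its binding domain → cannot satisfy Principle A.
*Hamid₃* c-commands the anaphor but is outside its binding domain → cannot satisfy Principle A.
*Emil₄* does not c-command the anaphor → cannot bind it.
*[Emil₄'s accuser]₅* c-commands the anaphor within its binding domain → licit binder.
*Stefan₆* c-commands the anaphor within its binding domain → licit binder.

{5, 6}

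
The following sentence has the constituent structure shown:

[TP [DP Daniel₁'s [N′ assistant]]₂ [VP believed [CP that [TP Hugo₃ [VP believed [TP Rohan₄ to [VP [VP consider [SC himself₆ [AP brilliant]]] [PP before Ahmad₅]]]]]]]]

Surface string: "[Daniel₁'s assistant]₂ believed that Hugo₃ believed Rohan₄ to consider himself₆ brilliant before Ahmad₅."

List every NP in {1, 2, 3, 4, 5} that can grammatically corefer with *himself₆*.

*himself* is an anaphor, so Principle A applies: it must be bound in its binding domain.
Binding domain of *himself₆*: the embedded TP, whose subject is Rohan₄.
*Daniel₁* does not c-command the anaphor → cannot bind it.
*[Daniel₁'s assistant]₂* c-commands the anaphor but is outside its binding domain → cannot satisfy Principle A.
*Hugo₃* c-commands the anaphor but is outside its binding domain → cannot satisfy Principle A.
*Rohan₄* c-commands the anaphor within its binding domain → licit binder.
*Ahmad₅* does not c-command the anaphor → cannot bind it.

{4}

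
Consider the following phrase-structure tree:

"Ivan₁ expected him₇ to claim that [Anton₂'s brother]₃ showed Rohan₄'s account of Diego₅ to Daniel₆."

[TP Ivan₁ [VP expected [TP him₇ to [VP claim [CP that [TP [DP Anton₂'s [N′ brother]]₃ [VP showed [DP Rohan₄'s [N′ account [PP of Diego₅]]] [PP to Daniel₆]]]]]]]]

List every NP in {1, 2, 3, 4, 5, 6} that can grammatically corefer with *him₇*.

none

*him* is a pronoun, so Principle B applies: it must be free in its binding domain.
Binding domain of *him₇*: the matrix TP, whose subject is Ivan₁.
*Ivan₁* c-commands the pronoun within its binding domain → coindexation would violate Principle B.
*Anton₂*: the pronoun c-commands this R-expression → coindexation would violate Principle C on *Anton₂*.
*[Anton₂'s brother]₃*: the pronoun c-commands this R-expression → coindexation would violate Principle C on *[Anton₂'s brother]₃*.
*Rohan₄*: the pronoun c-commands this R-expression → coindexation would violate Principle C on *Rohan₄*.
*Diego₅*: the pronoun c-commands this R-expression → coindexation would violate Principle C on *Diego₅*.
*Daniel₆*: the pronoun c-commands this R-expression → coindexation would violate Principle C on *Daniel₆*.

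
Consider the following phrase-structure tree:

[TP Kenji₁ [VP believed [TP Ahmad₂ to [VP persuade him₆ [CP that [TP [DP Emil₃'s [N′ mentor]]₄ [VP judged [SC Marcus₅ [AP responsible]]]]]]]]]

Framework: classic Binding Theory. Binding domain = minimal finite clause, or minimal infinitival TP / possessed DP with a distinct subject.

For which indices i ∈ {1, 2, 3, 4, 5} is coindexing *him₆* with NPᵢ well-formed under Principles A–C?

{1}

*him* is a pronoun, so Principle B applies: it must be free in its binding domain.
Binding domain of *him₆*: the embedded TP, whose subject is Ahmad₂.
*Kenji₁* c-commands the pronoun but from outside its binding domain, and is not c-commanded by it → coindexation permitted.
*Ahmad₂* c-commands the pronoun within its binding domain → coindexation would violate Principle B.
*Emil₃*: the pronoun c-commands this R-expression → coindexation would violate Principle C on *Emil₃*.
*[Emil₃'s mentor]₄*: the pronoun c-commands this R-expression → coindexation would violate Principle C on *[Emil₃'s mentor]₄*.
*Marcus₅*: the pronoun c-commands this R-expression → coindexation would violate Principle C on *Marcus₅*.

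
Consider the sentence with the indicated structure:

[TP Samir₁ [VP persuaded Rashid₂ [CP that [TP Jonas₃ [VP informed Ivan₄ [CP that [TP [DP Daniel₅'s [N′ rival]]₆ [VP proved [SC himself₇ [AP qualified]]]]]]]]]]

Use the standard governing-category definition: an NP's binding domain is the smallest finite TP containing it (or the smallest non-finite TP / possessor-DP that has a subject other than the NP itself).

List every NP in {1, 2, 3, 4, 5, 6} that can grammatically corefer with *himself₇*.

*himself* is an anaphor, so Principle A applies: it must be bound in its binding domain.
Binding domain of *himself₇*: the embedded TP, whose subject is [Daniel₅'s rival]₆.
*Samir₁* c-commands the anaphor but is outside its binding domain → cannot satisfy Principle A.
*Rashid₂* c-commands the anaphor but is outside its binding domain → cannot satisfy Principle A.
*Jonas₃* c-commands the anaphor but is outside its binding domain → cannot satisfy Principle A.
*Ivan₄* c-commands the anaphor but is outside its binding domain → cannot satisfy Principle A.
*Daniel₅* does not c-command the anaphor → cannot bind it.
*[Daniel₅'s rival]₆* c-commands the anaphor within its binding domain → licit binder.

{6}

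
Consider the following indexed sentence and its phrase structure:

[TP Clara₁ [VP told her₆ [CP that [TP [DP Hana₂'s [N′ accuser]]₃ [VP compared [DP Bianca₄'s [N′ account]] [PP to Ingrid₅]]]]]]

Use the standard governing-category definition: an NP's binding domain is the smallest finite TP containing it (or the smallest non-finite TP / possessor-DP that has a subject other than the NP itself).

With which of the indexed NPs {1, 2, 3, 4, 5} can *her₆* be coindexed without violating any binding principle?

none

*her* is a pronoun, so Principle B applies: it must be free in its binding domain.
Binding domain of *her₆*: the matrix TP, whose subject is Clara₁.
*Clara₁* c-commands the pronoun within its binding domain → coindexation would violate Principle B.
*Hana₂*: the pronoun c-commands this R-expression → coindexation would violate Principle C on *Hana₂*.
*[Hana₂'s accuser]₃*: the pronoun c-commands this R-expression → coindexation would violate Principle C on *[Hana₂'s accuser]₃*.
*Bianca₄*: the pronoun c-commands this R-expression → coindexation would violate Principle C on *Bianca₄*.
*Ingrid₅*: the pronoun c-commands this R-expression → coindexation would violate Principle C on *Ingrid₅*.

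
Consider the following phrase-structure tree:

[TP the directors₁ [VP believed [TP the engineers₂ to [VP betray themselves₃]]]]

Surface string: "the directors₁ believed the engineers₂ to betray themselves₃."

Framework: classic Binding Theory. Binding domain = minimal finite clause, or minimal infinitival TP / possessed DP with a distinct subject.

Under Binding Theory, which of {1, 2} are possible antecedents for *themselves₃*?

*themselves* is an anaphor, so Principle A applies: it must be bound in its binding domain.
Binding domain of *themselves₃*: the embedded TP, whose subject is the engineers₂.
*the directors₁* c-commands the anaphor but is outside its binding domain → cannot satisfy Principle A.
*the engineers₂* c-commands the anaphor within its binding domain → licit binder.

{2}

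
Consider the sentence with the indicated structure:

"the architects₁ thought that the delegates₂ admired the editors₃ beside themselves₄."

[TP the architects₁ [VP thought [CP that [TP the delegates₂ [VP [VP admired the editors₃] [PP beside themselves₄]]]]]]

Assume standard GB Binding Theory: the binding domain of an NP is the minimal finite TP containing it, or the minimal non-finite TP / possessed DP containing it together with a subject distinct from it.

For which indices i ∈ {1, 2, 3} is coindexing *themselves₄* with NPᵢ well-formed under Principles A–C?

*themselves* is an anaphor, so Principle A applies: it must be bound in its binding domain.
Binding domain of *themselves₄*: the embedded TP, whose subject is the delegates₂.
*the architects₁* c-commands the anaphor but is outside its binding domain → cannot satisfy Principle A.
*the delegates₂* c-commands the anaphor within its binding domain → licit binder.
*the editors₃* does not c-command the anaphor → cannot bind it.

{2}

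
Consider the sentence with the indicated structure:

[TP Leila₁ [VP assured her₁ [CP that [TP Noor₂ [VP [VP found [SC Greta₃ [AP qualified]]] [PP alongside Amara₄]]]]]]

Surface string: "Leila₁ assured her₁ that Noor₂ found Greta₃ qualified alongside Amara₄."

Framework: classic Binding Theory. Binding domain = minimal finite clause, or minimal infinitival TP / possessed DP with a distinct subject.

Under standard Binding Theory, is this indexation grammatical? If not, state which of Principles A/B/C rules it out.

Principle B

The two coindexed NPs are *Leila₁* and *her₁*.
*her₁* is a pronoun. Its binding domain is the matrix TP, whose subject is Leila₁.
*Leila₁* c-commands it within that domain and carries the same index.
The pronoun is locally bound → Principle B violation.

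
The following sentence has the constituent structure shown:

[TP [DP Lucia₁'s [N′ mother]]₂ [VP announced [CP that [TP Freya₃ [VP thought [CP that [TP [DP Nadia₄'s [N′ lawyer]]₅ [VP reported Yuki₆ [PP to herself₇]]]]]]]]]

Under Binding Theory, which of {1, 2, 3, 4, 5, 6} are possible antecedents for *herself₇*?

{5, 6}

*herself* is an anaphor, so Principle A applies: it must be bound in its binding domain.
Binding domain of *herself₇*: the embedded TP, whose subject is [Nadia₄'s lawyer]₅.
*Lucia₁* does not c-command the anaphor → cannot bind it.
*[Lucia₁'s mother]₂* c-commands the anaphor but is outside its binding domain → cannot satisfy Principle A.
*Freya₃* c-commands the anaphor but is outside its binding domain → cannot satisfy Principle A.
*Nadia₄* does not c-command the anaphor → cannot bind it.
*[Nadia₄'s lawyer]₅* c-commands the anaphor within its binding domain → licit binder.
*Yuki₆* c-commands the anaphor within its binding domain → licit binder.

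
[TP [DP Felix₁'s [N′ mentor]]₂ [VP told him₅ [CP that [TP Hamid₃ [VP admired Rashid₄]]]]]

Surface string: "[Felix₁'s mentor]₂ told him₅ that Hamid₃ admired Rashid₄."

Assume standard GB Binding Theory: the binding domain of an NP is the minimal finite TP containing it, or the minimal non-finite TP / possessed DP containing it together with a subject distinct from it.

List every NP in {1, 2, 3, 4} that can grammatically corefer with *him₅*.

*him* is a pronoun, so Principle B applies: it must be free in its binding domain.
Binding domain of *him₅*: the matrix TP, whose subject is [Felix₁'s mentor]₂.
*Felix₁* and the pronoun do not c-command one another → neither Principle B nor Principle C is at stake; coindexation permitted.
*[Felix₁'s mentor]₂* c-commands the pronoun within its binding domain → coindexation would violate Principle B.
*Hamid₃*: the pronoun c-commands this R-expression → coindexation would violate Principle C on *Hamid₃*.
*Rashid₄*: the pronoun c-commands this R-expression → coindexation would violate Principle C on *Rashid₄*.

{1}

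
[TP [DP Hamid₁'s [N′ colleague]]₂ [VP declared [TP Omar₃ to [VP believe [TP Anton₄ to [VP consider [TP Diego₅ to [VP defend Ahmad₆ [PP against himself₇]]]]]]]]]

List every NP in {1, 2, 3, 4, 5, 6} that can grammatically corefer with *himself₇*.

*himself* is an anaphor, so Principle A applies: it must be bound in its binding domain.
Binding domain of *himself₇*: the embedded TP, whose subject is Diego₅.
*Hamid₁* does not c-command the anaphor → cannot bind it.
*[Hamid₁'s colleague]₂* c-commands the anaphor but is outside its binding domain → cannot satisfy Principle A.
*Omar₃* c-commands the anaphor but is outside its binding domain → cannot satisfy Principle A.
*Anton₄* c-commands the anaphor but is outside its binding domain → cannot satisfy Principle A.
*Diego₅* c-commands the anaphor within its binding domain → licit binder.
*Ahmad₆* c-commands the anaphor within its binding domain → licit binder.

{5, 6}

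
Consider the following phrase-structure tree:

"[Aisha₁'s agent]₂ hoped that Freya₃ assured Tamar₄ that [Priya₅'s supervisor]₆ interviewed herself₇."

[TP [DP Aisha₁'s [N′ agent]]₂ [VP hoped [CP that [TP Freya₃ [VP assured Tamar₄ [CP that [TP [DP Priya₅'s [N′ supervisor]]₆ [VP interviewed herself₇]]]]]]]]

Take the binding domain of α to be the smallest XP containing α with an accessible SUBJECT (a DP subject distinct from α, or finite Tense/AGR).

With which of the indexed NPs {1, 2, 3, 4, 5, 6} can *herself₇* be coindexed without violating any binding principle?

*herself* is an anaphor, so Principle A applies: it must be bound in its binding domain.
Binding domain of *herself₇*: the embedded TP, whose subject is [Priya₅'s supervisor]₆.
*Aisha₁* does not c-command the anaphor → cannot bind it.
*[Aisha₁'s agent]₂* c-commands the anaphor but is outside its binding domain → cannot satisfy Principle A.
*Freya₃* c-commands the anaphor but is outside its binding domain → cannot satisfy Principle A.
*Tamar₄* c-commands the anaphor but is outside its binding domain → cannot satisfy Principle A.
*Priya₅* does not c-command the anaphor → cannot bind it.
*[Priya₅'s supervisor]₆* c-commands the anaphor within its binding domain → licit binder.

{6}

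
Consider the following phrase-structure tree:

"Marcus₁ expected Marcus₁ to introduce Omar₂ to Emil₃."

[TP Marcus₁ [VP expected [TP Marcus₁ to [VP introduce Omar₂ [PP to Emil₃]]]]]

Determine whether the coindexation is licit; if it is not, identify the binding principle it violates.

Principle C

The two coindexed NPs are *Marcus₁* (the higher occurrence) and *Marcus₁* (the lower occurrence).
*Marcus₁* (the lower occurrence) is an R-expression. Principle C requires it to be free everywhere.
*Marcus₁* (the higher occurrence) c-commands it and carries the same index.
The R-expression is bound → Principle C violation.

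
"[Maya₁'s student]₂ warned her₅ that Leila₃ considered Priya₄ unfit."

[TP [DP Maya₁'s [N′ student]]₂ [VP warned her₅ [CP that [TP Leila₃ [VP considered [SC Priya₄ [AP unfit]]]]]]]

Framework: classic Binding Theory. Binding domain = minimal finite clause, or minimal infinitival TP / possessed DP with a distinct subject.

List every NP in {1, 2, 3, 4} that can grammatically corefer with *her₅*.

*her* is a pronoun, so Principle B applies: it must be free in its binding domain.
Binding domain of *her₅*: the matrix TP, whose subject is [Maya₁'s student]₂.
*Maya₁* and the pronoun do not c-command one another → neither Principle B nor Principle C is at stake; coindexation permitted.
*[Maya₁'s student]₂* c-commands the pronoun within its binding domain → coindexation would violate Principle B.
*Leila₃*: the pronoun c-commands this R-expression → coindexation would violate Principle C on *Leila₃*.
*Priya₄*: the pronoun c-commands this R-expression → coindexation would violate Principle C on *Priya₄*.

{1}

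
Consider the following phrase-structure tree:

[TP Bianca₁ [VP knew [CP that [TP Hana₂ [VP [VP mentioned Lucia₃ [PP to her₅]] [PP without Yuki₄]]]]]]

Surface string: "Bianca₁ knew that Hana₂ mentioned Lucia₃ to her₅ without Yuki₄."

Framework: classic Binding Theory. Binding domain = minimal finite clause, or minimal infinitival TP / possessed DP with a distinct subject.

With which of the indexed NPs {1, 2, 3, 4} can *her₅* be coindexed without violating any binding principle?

*her* is a pronoun, so Principle B applies: it must be free in its binding domain.
Binding domain of *her₅*: the embedded TP, whose subject is Hana₂.
*Bianca₁* c-commands the pronoun but from outside its binding domain, and is not c-commanded by it → coindexation permitted.
*Hana₂* c-commands the pronoun within its binding domain → coindexation would violate Principle B.
*Lucia₃* c-commands the pronoun within its binding domain → coindexation would violate Principle B.
*Yuki₄* and the pronoun do not c-command one another → neither Principle B nor Principle C is at stake; coindexation permitted.

{1, 4}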